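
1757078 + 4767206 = 6524284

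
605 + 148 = 753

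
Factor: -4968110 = -1 * 2^1 * 5^1 * 7^2 * 10139^1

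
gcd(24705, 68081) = 1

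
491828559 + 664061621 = 1155890180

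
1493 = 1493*1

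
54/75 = 18/25 = 0.72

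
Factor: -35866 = -1*2^1*79^1*227^1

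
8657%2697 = 566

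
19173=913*21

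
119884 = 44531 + 75353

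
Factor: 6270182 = 2^1*167^1*18773^1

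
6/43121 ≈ 0.000139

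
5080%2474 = 132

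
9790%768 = 574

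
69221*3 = 207663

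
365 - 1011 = -646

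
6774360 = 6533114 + 241246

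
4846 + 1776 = 6622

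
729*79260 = 57780540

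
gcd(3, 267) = 3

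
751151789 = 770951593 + -19799804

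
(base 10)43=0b101011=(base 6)111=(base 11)3a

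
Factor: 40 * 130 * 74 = 2^5 * 5^2 * 13^1 * 37^1 = 384800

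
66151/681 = 97 + 94/681 ≈ 97.14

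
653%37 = 24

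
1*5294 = 5294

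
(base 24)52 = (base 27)4e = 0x7a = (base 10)122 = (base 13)95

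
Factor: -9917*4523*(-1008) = 2^4*3^2*7^1*47^1*211^1*4523^1 = 45213427728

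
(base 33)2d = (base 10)79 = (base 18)47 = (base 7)142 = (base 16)4f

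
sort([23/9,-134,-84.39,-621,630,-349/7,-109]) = [-621,-134,-109,-84.39,-349/7,23/9,630]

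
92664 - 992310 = -899646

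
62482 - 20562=41920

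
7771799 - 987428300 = -979656501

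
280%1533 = 280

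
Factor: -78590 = -1*2^1*5^1*29^1*271^1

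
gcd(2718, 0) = 2718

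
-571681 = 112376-684057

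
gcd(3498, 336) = 6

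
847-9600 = -8753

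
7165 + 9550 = 16715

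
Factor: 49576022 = 2^1*29^1*223^1*3833^1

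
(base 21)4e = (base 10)98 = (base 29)3b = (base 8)142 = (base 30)38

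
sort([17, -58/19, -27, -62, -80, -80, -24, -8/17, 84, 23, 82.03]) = [-80, -80, -62, -27, -24, -58/19, -8/17, 17, 23, 82.03, 84]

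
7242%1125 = 492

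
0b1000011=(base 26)2f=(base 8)103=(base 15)47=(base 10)67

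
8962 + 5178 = 14140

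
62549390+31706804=94256194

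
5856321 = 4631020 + 1225301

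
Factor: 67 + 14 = 3^4 = 81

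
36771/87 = 12257/29 ≈ 422.66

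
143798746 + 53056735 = 196855481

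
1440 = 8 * 180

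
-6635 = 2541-9176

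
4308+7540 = 11848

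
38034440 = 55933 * 680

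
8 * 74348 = 594784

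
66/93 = 22/31 ≈ 0.710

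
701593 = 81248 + 620345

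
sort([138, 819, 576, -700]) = [-700, 138, 576, 819]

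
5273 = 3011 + 2262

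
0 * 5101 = 0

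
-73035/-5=14607=14607.00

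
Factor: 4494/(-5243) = -1 * 2^1 * 3^1 * 7^(-1) = -6/7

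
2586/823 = 3 + 117/823 ≈ 3.14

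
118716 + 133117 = 251833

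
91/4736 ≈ 0.0192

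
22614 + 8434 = 31048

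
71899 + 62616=134515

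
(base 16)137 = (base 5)2221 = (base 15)15b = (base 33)9e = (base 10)311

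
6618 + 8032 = 14650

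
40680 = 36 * 1130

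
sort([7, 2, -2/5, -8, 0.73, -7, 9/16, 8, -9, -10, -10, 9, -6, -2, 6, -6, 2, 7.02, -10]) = [-10, -10, -10, -9, -8, -7, -6, -6, -2, -2/5, 9/16, 0.73, 2, 2, 6, 7, 7.02, 8, 9]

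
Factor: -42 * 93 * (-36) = 2^3 * 3^4 * 7^1 * 31^1 = 140616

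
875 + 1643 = 2518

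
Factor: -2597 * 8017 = -1 * 7^2 * 53^1 * 8017^1 = -20820149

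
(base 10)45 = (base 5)140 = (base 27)1i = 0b101101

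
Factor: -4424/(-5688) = 3^(-2) * 7^1 = 7/9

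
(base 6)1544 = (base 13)268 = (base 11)356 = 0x1a8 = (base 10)424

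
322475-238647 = 83828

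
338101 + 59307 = 397408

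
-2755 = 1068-3823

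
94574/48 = 47287/24 ≈ 1970.29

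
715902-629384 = 86518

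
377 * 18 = 6786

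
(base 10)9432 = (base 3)110221100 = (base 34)85e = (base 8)22330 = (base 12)5560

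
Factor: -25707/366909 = -1 * 11^1 * 157^(-1) = -11/157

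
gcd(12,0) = 12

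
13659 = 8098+5561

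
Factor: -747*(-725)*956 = 2^2*3^2*5^2*29^1*83^1*239^1 = 517745700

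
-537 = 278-815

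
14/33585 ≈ 0.000417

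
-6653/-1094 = 6+89/1094≈6.08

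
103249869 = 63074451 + 40175418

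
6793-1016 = 5777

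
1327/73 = 18 + 13/73 ≈ 18.18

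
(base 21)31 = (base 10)64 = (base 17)3d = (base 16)40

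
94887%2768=775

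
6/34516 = 3/17258 ≈ 0.000174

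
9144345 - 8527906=616439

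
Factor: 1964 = 2^2*491^1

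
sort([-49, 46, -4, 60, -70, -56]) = [-70, -56, -49, -4, 46, 60]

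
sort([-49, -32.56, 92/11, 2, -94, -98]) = [-98, -94, -49, -32.56, 2, 92/11]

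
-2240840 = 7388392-9629232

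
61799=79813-18014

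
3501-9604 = -6103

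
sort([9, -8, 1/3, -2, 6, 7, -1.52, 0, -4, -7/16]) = [-8, -4, -2, -1.52, -7/16, 0, 1/3, 6, 7, 9]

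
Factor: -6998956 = -1*2^2*263^1*6653^1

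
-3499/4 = -874 - 3/4 = -874.75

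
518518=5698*91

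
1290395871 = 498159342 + 792236529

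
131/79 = 1 + 52/79≈1.66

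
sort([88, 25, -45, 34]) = [-45, 25, 34, 88]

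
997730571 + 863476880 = 1861207451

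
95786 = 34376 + 61410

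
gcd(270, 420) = 30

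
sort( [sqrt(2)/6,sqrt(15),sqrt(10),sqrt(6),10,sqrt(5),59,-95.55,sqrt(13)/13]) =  [-95.55,sqrt(2)/6,sqrt(13)/13,sqrt(5),sqrt(6),sqrt(10),sqrt(15),10,59]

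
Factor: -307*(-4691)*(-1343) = -1*17^1*79^1*307^1*4691^1 = -1934103991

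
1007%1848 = 1007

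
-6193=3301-9494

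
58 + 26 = 84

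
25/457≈0.0547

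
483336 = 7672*63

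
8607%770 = 137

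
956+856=1812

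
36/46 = 18/23 ≈ 0.783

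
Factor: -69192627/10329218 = -1 * 2^(-1) * 3^1 * 7^1 * 37^1 * 89051^1 * 5164609^(-1)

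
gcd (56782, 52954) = 638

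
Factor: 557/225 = 3^(-2) * 5^(-2) * 557^1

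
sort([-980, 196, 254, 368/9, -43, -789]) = [-980, -789, -43, 368/9, 196, 254]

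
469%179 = 111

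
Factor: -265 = -1 * 5^1 * 53^1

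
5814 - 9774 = -3960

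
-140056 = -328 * 427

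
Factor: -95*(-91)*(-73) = -1*5^1*7^1*13^1*19^1*73^1 = -631085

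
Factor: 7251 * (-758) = -1 * 2^1 * 3^1 * 379^1 * 2417^1 = -5496258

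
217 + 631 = 848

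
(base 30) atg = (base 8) 23236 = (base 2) 10011010011110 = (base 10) 9886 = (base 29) blq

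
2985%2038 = 947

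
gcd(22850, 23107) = 1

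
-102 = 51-153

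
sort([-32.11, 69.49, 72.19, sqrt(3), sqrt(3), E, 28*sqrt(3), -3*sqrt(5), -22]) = [-32.11, -22, -3*sqrt(5), sqrt(3), sqrt(3), E, 28*sqrt(3), 69.49, 72.19]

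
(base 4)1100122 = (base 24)8ma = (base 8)12032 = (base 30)5lg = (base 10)5146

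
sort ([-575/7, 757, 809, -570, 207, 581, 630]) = [-570, -575/7, 207, 581, 630, 757, 809]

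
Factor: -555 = -1*3^1*5^1*37^1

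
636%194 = 54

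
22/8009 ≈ 0.00275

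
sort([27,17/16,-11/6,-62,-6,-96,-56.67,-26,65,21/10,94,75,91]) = [-96,-62,-56.67,-26,-6,-11/6,17/16,21/10,27,65,75,91,94]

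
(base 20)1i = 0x26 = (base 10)38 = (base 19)20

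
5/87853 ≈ 0.0000569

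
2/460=1/230 ≈ 0.00435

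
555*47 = 26085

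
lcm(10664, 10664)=10664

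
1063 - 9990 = -8927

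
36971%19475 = 17496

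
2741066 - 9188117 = -6447051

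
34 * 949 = 32266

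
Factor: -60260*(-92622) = 2^3*3^1*5^1*23^1*43^1*131^1*359^1 = 5581401720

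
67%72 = 67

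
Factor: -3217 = -1*3217^1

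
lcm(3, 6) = 6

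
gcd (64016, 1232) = 16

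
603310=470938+132372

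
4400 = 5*880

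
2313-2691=-378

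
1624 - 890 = 734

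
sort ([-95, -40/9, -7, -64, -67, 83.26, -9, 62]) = [-95, -67, -64, -9, -7, -40/9, 62, 83.26]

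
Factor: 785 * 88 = 2^3 * 5^1 * 11^1 * 157^1 = 69080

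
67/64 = 1+3/64 ≈ 1.05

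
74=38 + 36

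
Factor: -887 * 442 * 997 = -1 * 2^1 * 13^1 * 17^1 * 887^1 * 997^1 = -390877838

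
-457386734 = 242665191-700051925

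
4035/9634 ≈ 0.419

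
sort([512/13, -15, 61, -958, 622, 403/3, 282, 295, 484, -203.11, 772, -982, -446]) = [-982, -958, -446, -203.11, -15, 512/13, 61, 403/3, 282, 295, 484, 622, 772]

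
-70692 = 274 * (-258)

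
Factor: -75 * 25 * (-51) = 3^2 * 5^4 * 17^1 = 95625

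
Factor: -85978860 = -1 * 2^2 * 3^1 * 5^1 * 11^1 * 17^1 * 79^1 * 97^1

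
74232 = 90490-16258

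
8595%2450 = 1245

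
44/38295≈0.00115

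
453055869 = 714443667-261387798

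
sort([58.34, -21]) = [-21, 58.34]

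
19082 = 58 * 329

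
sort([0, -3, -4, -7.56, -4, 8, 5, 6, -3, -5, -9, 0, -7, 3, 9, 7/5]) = [-9, -7.56, -7, -5, -4, -4, -3, -3, 0, 0, 7/5, 3, 5, 6, 8, 9]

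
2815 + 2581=5396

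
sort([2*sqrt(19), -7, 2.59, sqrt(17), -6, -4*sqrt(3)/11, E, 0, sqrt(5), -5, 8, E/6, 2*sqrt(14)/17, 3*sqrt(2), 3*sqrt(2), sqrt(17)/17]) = [-7, -6, -5, -4*sqrt(3)/11, 0, sqrt(17)/17, 2*sqrt(14)/17, E/6, sqrt(5), 2.59, E, sqrt(17), 3*sqrt(2), 3*sqrt(2), 8, 2*sqrt(19)]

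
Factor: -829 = -1*829^1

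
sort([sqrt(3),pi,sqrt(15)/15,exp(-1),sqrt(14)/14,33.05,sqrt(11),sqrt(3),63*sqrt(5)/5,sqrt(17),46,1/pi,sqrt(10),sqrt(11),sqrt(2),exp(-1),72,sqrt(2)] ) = [sqrt(15)/15,sqrt(14)/14,1/pi,exp(-1),exp(-1),sqrt(2),sqrt(2),sqrt(3),sqrt(3),pi,sqrt(10),sqrt(11),sqrt(11),sqrt(17),63*sqrt(5)/5,33.05,46,72] 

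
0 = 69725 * 0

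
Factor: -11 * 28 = -1 * 2^2 * 7^1 * 11^1 = -308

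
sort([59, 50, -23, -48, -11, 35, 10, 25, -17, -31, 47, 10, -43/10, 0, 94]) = [-48, -31, -23, -17, -11, -43/10, 0, 10, 10, 25, 35, 47, 50, 59, 94]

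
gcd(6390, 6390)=6390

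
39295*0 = 0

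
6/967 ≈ 0.00620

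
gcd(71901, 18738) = 27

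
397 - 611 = -214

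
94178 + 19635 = 113813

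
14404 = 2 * 7202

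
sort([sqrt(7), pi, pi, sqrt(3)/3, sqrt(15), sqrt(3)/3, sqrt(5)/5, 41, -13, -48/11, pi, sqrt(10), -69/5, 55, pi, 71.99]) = [-69/5, -13, -48/11, sqrt(5)/5, sqrt(3)/3, sqrt(3)/3, sqrt(7), pi, pi, pi, pi, sqrt(10), sqrt(15), 41, 55, 71.99]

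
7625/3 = 2541 + 2/3 ≈ 2541.67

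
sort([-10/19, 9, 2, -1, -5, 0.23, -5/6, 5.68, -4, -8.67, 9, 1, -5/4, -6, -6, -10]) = [-10, -8.67, -6, -6, -5, -4, -5/4, -1, -5/6, -10/19, 0.23, 1, 2, 5.68, 9, 9]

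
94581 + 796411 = 890992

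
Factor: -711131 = -1 * 711131^1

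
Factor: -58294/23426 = -1*13^ (-1)*17^ (-1)*53^ (-1)*29147^1 = -29147/11713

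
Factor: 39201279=3^1 * 13^1 * 1005161^1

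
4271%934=535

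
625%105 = 100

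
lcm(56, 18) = 504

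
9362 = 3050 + 6312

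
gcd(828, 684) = 36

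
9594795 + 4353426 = 13948221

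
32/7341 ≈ 0.00436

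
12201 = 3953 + 8248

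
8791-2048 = 6743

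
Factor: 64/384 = 2^(-1)*3^(-1) = 1/6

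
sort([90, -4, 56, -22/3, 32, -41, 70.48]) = [-41, -22/3, -4, 32, 56, 70.48, 90]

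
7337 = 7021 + 316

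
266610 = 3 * 88870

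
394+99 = 493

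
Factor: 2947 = 7^1*421^1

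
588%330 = 258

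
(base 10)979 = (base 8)1723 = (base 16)3d3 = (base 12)697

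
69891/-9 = -7765 - 2/3 ≈ -7765.67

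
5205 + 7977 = 13182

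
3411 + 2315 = 5726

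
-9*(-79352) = 714168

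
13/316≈0.0411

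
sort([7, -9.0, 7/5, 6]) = [-9.0, 7/5, 6, 7]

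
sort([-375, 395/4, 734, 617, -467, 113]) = [-467, -375, 395/4, 113, 617, 734]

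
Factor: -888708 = -1*2^2*3^1*31^1*2389^1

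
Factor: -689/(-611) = 47^(-1) * 53^1 = 53/47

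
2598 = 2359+239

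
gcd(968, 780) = 4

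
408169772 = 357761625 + 50408147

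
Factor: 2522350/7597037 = 2^1 * 5^2 * 7^(-1) * 61^1 * 73^(-1) * 827^1 * 14867^(-1)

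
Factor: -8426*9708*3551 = -1*2^3*3^1*11^1*53^1*67^1*383^1*809^1 = -290470408008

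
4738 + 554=5292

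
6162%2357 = 1448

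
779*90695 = 70651405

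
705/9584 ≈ 0.0736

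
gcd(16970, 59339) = 1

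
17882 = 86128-68246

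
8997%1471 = 171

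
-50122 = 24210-74332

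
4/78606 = 2/39303 ≈ 0.0000509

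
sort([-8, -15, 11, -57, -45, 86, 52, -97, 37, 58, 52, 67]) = [-97, -57, -45, -15, -8, 11, 37, 52, 52, 58, 67, 86]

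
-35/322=-5/46 ≈ -0.109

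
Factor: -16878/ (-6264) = 2^ (-2)*3^ (-2)*97^1 = 97/36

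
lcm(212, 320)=16960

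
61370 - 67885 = -6515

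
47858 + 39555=87413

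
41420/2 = 20710 = 20710.00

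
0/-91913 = 0 = 0.00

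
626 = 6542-5916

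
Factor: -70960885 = -1 * 5^1 * 14192177^1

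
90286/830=108 + 323/415 ≈ 108.78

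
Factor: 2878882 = 2^1*17^1*84673^1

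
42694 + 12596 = 55290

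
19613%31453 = 19613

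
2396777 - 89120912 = -86724135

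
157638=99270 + 58368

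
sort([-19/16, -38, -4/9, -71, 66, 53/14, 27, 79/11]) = [-71, -38, -19/16, -4/9, 53/14, 79/11, 27, 66]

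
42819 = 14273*3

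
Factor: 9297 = 3^2*1033^1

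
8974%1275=49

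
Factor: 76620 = 2^2 * 3^1 * 5^1 * 1277^1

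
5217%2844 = 2373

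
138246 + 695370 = 833616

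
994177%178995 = 99202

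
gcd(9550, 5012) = 2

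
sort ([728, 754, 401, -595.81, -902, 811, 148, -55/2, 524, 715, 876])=[-902, -595.81, -55/2, 148, 401, 524, 715, 728, 754, 811, 876]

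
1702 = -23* (-74)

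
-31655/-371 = 85 + 120/371 ≈ 85.32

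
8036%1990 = 76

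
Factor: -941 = -1*941^1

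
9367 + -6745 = 2622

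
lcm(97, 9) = 873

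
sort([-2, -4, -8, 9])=[-8, -4, -2, 9]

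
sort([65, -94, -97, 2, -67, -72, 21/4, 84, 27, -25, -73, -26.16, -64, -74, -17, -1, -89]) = [-97, -94, -89, -74, -73, -72, -67, -64, -26.16, -25, -17, -1, 2, 21/4, 27, 65, 84]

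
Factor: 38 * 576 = 2^7 * 3^2 * 19^1 = 21888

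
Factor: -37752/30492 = -1 * 2^1 * 3^(-1) * 7^(-1) * 13^1 = -26/21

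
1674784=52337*32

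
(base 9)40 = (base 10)36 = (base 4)210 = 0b100100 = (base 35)11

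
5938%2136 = 1666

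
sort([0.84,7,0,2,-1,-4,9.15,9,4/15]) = [-4,-1,0,4/15,0.84,2,7,9,9.15]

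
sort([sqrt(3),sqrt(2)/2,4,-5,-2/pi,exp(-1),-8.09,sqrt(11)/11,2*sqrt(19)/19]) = [-8.09,-5,-2/pi,sqrt(11)/11,exp(-1),2*sqrt(19)/19,sqrt(2)/2,sqrt(3),4]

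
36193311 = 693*52227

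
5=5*1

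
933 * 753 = 702549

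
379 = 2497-2118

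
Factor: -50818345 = -1 * 5^1 * 10163669^1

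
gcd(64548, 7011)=9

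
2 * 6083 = 12166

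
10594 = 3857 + 6737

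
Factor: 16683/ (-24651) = -1*3^ (-2)*11^ (-1)*67^1 = -67/99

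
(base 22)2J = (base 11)58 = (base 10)63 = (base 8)77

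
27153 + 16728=43881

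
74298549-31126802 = 43171747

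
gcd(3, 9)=3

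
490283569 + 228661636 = 718945205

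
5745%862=573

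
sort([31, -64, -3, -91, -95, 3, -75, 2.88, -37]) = [-95, -91, -75, -64, -37, -3, 2.88, 3, 31]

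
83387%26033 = 5288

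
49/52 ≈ 0.942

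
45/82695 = 3/5513 ≈ 0.000544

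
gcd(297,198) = 99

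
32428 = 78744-46316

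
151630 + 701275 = 852905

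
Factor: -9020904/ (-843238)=2^2*3^1*11^ (-1)*409^1*919^1*38329^ (-1)=4510452/421619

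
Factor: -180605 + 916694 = 3^1*131^1*1873^1 = 736089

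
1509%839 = 670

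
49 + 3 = 52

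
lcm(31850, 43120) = 2802800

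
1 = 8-7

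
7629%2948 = 1733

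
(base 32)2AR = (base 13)1123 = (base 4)211123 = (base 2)100101011011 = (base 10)2395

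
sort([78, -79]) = [-79, 78]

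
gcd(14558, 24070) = 58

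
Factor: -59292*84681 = -1*2^2*3^7*61^1*97^2 = -5020905852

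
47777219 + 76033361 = 123810580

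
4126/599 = 6 + 532/599 ≈ 6.89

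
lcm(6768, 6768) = 6768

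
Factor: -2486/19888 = -1*2^(-3) = -1/8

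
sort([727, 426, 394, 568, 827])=[394, 426, 568, 727, 827]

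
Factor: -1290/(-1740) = 2^(-1)*29^(-1)*43^1 = 43/58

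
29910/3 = 9970 = 9970.00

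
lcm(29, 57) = 1653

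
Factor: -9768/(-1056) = 2^(-2) * 37^1 = 37/4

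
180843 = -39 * (-4637) 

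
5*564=2820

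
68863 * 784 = 53988592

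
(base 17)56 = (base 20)4b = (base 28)37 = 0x5b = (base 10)91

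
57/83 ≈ 0.687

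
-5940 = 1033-6973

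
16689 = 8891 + 7798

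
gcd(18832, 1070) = 214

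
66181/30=2206 + 1/30 ≈ 2206.03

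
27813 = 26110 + 1703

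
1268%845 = 423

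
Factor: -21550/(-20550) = 3^(-1)*137^(-1)*431^1 = 431/411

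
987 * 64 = 63168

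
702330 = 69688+632642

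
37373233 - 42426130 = -5052897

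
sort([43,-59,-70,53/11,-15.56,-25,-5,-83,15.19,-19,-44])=[-83,-70,-59,-44,-25,-19,-15.56,-5,53/11,15.19,43]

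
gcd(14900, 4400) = 100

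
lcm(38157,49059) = 343413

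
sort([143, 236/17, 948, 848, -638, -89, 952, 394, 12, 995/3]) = [-638, -89, 12, 236/17, 143, 995/3, 394, 848, 948, 952]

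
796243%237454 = 83881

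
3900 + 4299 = 8199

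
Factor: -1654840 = -1*2^3*5^1*11^1*3761^1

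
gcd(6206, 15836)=214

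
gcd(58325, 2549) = 1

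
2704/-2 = -1352 = -1352.00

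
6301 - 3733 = 2568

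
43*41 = 1763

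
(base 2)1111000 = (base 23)55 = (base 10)120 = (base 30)40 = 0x78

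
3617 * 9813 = 35493621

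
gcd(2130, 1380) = 30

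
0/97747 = 0 = 0.00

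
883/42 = 21 + 1/42 ≈ 21.02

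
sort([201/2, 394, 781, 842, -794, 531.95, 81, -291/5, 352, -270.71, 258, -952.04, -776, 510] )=[-952.04, -794, -776, -270.71, -291/5, 81, 201/2, 258, 352, 394, 510, 531.95, 781, 842] 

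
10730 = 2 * 5365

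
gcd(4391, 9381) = 1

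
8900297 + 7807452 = 16707749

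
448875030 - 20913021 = 427962009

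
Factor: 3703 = 7^1*23^2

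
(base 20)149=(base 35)dy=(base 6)2133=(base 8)751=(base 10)489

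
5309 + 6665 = 11974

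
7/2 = 3 + 1/2 = 3.50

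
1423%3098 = 1423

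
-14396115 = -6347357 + -8048758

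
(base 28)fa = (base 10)430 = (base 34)cm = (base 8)656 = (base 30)ea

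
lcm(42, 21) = 42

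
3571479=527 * 6777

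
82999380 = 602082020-519082640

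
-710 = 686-1396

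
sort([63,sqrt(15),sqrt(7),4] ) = [sqrt(7),sqrt(15),4,63] 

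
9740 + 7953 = 17693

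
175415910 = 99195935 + 76219975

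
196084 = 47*4172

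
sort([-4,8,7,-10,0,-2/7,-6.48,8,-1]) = [-10,-6.48,-4,-1,-2/7,0,7,8,8]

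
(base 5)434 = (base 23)54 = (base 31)3q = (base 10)119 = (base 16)77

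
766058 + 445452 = 1211510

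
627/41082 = 209/13694 ≈ 0.0153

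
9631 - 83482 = -73851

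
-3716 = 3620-7336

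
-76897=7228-84125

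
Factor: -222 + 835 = 613^1 = 613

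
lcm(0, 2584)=0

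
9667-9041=626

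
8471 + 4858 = 13329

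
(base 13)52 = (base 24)2j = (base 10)67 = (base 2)1000011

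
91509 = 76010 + 15499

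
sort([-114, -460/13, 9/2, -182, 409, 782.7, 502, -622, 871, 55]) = [-622, -182, -114, -460/13, 9/2, 55, 409, 502, 782.7, 871]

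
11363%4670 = 2023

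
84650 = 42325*2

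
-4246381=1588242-5834623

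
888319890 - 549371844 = 338948046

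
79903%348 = 211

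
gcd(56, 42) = 14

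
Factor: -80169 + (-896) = -1*5^1*31^1*523^1 = -81065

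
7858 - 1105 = 6753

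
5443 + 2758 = 8201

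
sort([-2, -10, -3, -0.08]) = [-10, -3, -2, -0.08]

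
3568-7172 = -3604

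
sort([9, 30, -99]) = [-99, 9, 30]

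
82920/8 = 10365 = 10365.00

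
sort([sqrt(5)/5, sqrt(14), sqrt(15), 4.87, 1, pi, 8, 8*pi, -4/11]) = [-4/11, sqrt(5)/5, 1, pi, sqrt(14), sqrt(15), 4.87, 8, 8*pi]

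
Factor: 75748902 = 2^1*3^1*12624817^1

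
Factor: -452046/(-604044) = 2^(-1)*3^(-2)*17^(-1)*229^1 = 229/306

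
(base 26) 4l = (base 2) 1111101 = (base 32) 3t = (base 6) 325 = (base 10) 125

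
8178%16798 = 8178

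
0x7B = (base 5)443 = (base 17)74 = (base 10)123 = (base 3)11120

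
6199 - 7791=-1592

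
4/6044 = 1/1511 ≈ 0.000662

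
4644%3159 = 1485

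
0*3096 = 0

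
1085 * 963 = 1044855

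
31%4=3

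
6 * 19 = 114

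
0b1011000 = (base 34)2k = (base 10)88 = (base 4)1120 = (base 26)3a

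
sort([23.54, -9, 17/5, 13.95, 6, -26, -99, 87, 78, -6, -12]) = [-99, -26, -12, -9, -6, 17/5, 6, 13.95, 23.54, 78, 87]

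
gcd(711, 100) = 1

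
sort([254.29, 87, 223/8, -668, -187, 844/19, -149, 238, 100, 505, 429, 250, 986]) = [-668, -187, -149, 223/8, 844/19, 87, 100, 238, 250, 254.29, 429, 505, 986]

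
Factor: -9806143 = -1 * 1117^1 * 8779^1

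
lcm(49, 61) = 2989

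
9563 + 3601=13164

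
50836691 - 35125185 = 15711506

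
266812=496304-229492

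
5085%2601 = 2484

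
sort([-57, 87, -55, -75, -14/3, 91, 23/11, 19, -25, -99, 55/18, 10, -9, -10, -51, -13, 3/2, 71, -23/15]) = [-99, -75, -57, -55, -51, -25, -13, -10, -9, -14/3, -23/15, 3/2, 23/11, 55/18, 10, 19, 71, 87, 91]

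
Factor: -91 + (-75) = -1*2^1*83^1 = -166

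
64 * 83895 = 5369280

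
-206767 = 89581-296348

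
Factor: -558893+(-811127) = -1*2^2*5^1*68501^1 = -1370020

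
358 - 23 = 335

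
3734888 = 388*9626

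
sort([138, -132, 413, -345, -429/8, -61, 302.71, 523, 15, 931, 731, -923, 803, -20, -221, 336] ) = [-923, -345, -221, -132, -61, -429/8, -20, 15, 138, 302.71, 336, 413, 523, 731, 803, 931] 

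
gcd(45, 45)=45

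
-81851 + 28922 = -52929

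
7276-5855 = 1421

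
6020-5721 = 299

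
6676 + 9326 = 16002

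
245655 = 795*309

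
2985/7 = 426+3/7 ≈ 426.43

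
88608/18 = 4922 + 2/3 ≈ 4922.67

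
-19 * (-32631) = 619989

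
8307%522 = 477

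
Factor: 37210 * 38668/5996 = 2^1 * 5^1 * 7^1 * 61^2 * 1381^1 * 1499^ (-1) = 359709070/1499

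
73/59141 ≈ 0.00123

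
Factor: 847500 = 2^2*3^1*5^4*113^1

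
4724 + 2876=7600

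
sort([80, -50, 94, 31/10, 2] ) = [-50, 2, 31/10, 80, 94] 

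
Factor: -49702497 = -1*3^1*13^1*1274423^1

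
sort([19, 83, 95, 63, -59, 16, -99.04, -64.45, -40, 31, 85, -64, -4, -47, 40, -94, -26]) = [-99.04, -94, -64.45, -64, -59, -47, -40, -26, -4, 16, 19, 31, 40, 63, 83, 85, 95]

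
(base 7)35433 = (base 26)ddc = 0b10001110110010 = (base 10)9138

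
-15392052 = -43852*351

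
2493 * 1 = 2493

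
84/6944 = 3/248 ≈ 0.0121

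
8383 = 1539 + 6844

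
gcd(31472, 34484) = 4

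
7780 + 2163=9943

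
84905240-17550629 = 67354611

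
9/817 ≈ 0.0110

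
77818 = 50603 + 27215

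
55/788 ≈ 0.0698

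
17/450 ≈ 0.0378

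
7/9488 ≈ 0.000738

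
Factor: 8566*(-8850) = -1*2^2*3^1*5^2*59^1*4283^1 = -75809100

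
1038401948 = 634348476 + 404053472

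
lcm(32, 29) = 928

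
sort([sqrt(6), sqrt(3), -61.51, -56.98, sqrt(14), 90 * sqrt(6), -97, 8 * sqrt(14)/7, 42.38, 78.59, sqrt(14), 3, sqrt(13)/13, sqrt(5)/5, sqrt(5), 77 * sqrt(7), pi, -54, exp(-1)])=[-97, -61.51, -56.98, -54, sqrt(13)/13, exp(-1), sqrt(5)/5, sqrt(3), sqrt(5), sqrt(6), 3, pi, sqrt(14), sqrt(14), 8 * sqrt(14)/7, 42.38, 78.59, 77 * sqrt(7), 90 * sqrt(6)]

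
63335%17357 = 11264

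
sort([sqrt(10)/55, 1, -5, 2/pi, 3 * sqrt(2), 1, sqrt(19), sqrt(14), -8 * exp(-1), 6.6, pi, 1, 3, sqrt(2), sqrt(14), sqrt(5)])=[-5, -8 * exp(-1), sqrt(10)/55, 2/pi, 1, 1, 1, sqrt(2), sqrt(5), 3, pi, sqrt(14), sqrt(14), 3 * sqrt(2), sqrt(19), 6.6]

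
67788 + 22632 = 90420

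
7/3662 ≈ 0.00191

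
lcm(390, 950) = 37050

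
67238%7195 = 2483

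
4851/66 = 147/2 = 73.50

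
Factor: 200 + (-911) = -1 * 3^2 * 79^1 = -711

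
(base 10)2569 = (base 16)a09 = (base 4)220021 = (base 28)37l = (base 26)3kl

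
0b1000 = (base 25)8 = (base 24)8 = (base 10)8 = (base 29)8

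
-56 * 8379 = -469224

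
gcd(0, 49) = 49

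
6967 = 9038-2071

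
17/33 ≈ 0.515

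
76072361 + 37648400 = 113720761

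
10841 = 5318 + 5523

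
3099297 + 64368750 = 67468047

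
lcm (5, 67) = 335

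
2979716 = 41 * 72676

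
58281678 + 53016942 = 111298620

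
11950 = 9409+2541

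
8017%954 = 385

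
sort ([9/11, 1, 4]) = [9/11, 1, 4]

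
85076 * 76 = 6465776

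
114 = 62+52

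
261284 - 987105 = -725821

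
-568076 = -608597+40521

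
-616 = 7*(-88)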